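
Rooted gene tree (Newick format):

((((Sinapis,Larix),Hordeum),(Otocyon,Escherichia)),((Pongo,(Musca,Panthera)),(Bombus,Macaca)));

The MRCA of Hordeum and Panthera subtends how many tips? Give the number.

The MRCA of Hordeum and Panthera is the root, so the clade is the entire tree.
That clade contains 10 terminal taxa: Bombus, Escherichia, Hordeum, Larix, Macaca, Musca, Otocyon, Panthera, Pongo, Sinapis.

10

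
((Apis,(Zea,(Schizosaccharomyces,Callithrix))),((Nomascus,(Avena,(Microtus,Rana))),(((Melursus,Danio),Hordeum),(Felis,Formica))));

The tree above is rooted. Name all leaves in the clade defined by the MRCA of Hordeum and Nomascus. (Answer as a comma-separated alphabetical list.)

Tracing Hordeum: it sits inside ((Melursus,Danio),Hordeum).
Tracing Nomascus: it sits inside (Nomascus,(Avena,(Microtus,Rana))).
The smallest clade enclosing both is ((Nomascus,(Avena,(Microtus,Rana))),(((Melursus,Danio),Hordeum),(Felis,Formica))); the answer is its 9 terminal taxa in alphabetical order.

Avena, Danio, Felis, Formica, Hordeum, Melursus, Microtus, Nomascus, Rana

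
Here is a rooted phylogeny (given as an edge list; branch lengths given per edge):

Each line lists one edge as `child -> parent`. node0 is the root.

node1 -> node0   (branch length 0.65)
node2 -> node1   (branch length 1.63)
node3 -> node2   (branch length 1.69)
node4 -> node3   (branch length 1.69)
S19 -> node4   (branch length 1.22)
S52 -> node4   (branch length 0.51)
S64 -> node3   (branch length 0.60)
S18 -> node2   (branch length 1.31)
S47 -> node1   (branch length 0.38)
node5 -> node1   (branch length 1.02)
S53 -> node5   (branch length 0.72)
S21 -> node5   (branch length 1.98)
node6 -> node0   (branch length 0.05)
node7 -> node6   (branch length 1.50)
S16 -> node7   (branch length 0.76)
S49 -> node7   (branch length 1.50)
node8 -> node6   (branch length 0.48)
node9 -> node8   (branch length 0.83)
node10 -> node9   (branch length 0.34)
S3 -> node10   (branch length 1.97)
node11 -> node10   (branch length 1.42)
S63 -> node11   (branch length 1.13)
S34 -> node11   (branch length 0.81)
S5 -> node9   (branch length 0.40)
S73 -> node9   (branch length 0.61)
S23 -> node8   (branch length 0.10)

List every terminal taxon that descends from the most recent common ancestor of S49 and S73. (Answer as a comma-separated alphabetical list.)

S16, S23, S3, S34, S49, S5, S63, S73

Tracing S49: it sits inside (S16,S49).
Tracing S73: it sits inside ((S3,(S63,S34)),S5,S73).
The smallest clade enclosing both is ((S16,S49),(((S3,(S63,S34)),S5,S73),S23)); the answer is its 8 terminal taxa in alphabetical order.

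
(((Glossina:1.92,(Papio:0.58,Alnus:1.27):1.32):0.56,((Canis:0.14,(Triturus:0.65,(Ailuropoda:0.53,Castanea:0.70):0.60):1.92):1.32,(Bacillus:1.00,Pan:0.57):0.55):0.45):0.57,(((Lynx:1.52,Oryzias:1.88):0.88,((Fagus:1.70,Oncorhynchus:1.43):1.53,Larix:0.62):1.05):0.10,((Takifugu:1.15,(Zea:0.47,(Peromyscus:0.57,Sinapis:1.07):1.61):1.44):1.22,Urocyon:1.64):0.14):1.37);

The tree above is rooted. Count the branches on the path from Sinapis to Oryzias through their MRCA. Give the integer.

The MRCA of Sinapis and Oryzias is the node subtending (((Lynx,Oryzias),((Fagus,Oncorhynchus),Larix)),((Takifugu,(Zea,(Peromyscus,Sinapis))),Urocyon)).
From Sinapis up to that node: 5 branches. From Oryzias up to the same node: 3 branches. Total: 5 + 3 = 8.

8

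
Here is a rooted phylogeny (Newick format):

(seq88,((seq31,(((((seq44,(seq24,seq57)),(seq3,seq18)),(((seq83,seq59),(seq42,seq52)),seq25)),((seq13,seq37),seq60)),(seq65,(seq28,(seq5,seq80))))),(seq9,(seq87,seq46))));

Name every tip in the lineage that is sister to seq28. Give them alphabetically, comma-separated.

seq28 attaches to the tree at the node subtending (seq28,(seq5,seq80)).
The other lineage descending from that same node — the sister group — is (seq5,seq80); its 2 tips in alphabetical order are the answer.

seq5, seq80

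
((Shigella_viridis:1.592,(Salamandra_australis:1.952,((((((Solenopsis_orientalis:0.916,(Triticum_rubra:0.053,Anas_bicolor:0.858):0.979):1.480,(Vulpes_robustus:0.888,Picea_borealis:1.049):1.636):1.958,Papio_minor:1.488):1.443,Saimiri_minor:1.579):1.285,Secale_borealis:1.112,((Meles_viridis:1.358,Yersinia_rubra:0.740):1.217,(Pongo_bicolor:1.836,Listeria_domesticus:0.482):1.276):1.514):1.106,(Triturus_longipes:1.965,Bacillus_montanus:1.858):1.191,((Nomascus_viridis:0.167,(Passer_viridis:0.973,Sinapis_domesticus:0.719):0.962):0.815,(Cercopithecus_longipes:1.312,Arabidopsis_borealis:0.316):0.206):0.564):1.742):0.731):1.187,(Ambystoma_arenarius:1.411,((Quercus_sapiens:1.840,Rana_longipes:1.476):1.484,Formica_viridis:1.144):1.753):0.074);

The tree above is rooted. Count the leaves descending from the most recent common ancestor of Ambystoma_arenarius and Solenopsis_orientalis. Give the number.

25

The MRCA of Ambystoma_arenarius and Solenopsis_orientalis is the root, so the clade is the entire tree.
That clade contains 25 terminal taxa: Ambystoma_arenarius, Anas_bicolor, Arabidopsis_borealis, Bacillus_montanus, Cercopithecus_longipes, Formica_viridis, Listeria_domesticus, Meles_viridis, Nomascus_viridis, Papio_minor, Passer_viridis, Picea_borealis, Pongo_bicolor, Quercus_sapiens, Rana_longipes, Saimiri_minor, Salamandra_australis, Secale_borealis, Shigella_viridis, Sinapis_domesticus, Solenopsis_orientalis, Triticum_rubra, Triturus_longipes, Vulpes_robustus, Yersinia_rubra.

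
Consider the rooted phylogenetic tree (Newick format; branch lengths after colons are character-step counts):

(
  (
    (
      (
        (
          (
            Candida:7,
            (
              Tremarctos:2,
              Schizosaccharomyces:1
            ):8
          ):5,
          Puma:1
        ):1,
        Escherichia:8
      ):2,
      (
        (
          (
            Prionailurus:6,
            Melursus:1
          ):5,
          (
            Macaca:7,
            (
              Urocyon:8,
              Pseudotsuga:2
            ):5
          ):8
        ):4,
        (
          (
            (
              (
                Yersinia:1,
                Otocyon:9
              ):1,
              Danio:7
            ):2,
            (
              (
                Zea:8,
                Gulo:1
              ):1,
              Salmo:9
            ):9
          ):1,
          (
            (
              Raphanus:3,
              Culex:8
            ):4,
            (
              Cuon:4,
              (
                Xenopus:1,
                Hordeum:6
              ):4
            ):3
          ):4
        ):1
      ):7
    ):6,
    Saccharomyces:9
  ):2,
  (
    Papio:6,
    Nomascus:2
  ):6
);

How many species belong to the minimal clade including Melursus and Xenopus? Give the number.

The MRCA of Melursus and Xenopus is the node subtending (((Prionailurus,Melursus),(Macaca,(Urocyon,Pseudotsuga))),((((Yersinia,Otocyon),Danio),((Zea,Gulo),Salmo)),((Raphanus,Culex),(Cuon,(Xenopus,Hordeum))))).
That clade contains 16 terminal taxa: Culex, Cuon, Danio, Gulo, Hordeum, Macaca, Melursus, Otocyon, Prionailurus, Pseudotsuga, Raphanus, Salmo, Urocyon, Xenopus, Yersinia, Zea.

16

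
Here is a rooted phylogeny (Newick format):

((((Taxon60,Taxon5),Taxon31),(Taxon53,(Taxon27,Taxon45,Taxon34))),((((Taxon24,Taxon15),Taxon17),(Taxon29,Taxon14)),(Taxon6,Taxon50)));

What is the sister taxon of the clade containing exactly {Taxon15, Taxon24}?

The clade containing exactly {Taxon15, Taxon24} attaches to the tree at the node subtending ((Taxon24,Taxon15),Taxon17).
The other lineage descending from that same node — the sister group — is the single tip Taxon17.

Taxon17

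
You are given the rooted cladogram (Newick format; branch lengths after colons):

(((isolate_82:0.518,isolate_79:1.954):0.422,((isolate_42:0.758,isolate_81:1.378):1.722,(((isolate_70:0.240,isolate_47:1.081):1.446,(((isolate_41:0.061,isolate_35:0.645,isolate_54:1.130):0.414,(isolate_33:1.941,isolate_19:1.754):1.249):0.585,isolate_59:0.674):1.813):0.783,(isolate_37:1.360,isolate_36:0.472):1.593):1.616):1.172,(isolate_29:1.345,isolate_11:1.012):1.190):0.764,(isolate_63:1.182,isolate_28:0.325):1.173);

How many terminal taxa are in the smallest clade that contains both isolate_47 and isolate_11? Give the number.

The MRCA of isolate_47 and isolate_11 is the node subtending ((isolate_82,isolate_79),((isolate_42,isolate_81),(((isolate_70,isolate_47),(((isolate_41,isolate_35,isolate_54),(isolate_33,isolate_19)),isolate_59)),(isolate_37,isolate_36))),(isolate_29,isolate_11)).
That clade contains 16 terminal taxa: isolate_11, isolate_19, isolate_29, isolate_33, isolate_35, isolate_36, isolate_37, isolate_41, isolate_42, isolate_47, isolate_54, isolate_59, isolate_70, isolate_79, isolate_81, isolate_82.

16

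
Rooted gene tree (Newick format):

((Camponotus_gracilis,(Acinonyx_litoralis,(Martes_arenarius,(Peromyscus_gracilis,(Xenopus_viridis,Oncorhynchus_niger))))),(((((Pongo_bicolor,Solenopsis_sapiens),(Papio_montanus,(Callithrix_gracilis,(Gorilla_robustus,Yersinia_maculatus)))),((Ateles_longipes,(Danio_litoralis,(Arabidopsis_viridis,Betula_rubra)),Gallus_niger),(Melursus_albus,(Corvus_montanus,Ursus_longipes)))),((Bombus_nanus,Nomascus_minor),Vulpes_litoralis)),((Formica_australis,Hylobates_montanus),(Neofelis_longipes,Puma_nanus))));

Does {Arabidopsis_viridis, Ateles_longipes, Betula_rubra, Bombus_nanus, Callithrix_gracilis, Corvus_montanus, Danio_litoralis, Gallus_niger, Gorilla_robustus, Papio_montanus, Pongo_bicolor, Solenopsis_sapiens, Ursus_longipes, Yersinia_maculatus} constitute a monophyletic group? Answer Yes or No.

The MRCA of the listed taxa subtends ((((Pongo_bicolor,Solenopsis_sapiens),(Papio_montanus,(Callithrix_gracilis,(Gorilla_robustus,Yersinia_maculatus)))),((Ateles_longipes,(Danio_litoralis,(Arabidopsis_viridis,Betula_rubra)),Gallus_niger),(Melursus_albus,(Corvus_montanus,Ursus_longipes)))),((Bombus_nanus,Nomascus_minor),Vulpes_litoralis)).
That clade also contains Melursus_albus, Nomascus_minor, Vulpes_litoralis, which are not in the proposed group, so the group is not monophyletic.

No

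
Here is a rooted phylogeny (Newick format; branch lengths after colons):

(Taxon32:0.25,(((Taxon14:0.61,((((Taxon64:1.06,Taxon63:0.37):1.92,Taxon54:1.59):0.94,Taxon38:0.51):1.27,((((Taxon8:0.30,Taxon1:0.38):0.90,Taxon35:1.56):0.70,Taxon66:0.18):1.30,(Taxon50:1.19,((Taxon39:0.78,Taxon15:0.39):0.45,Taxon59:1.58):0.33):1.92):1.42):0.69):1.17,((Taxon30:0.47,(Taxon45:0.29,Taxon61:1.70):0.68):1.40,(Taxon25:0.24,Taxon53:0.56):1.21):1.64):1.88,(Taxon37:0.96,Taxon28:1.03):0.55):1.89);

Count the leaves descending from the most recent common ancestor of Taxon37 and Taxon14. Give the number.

20

The MRCA of Taxon37 and Taxon14 is the node subtending (((Taxon14,((((Taxon64,Taxon63),Taxon54),Taxon38),((((Taxon8,Taxon1),Taxon35),Taxon66),(Taxon50,((Taxon39,Taxon15),Taxon59))))),((Taxon30,(Taxon45,Taxon61)),(Taxon25,Taxon53))),(Taxon37,Taxon28)).
That clade contains 20 terminal taxa: Taxon1, Taxon14, Taxon15, Taxon25, Taxon28, Taxon30, Taxon35, Taxon37, Taxon38, Taxon39, Taxon45, Taxon50, Taxon53, Taxon54, Taxon59, Taxon61, Taxon63, Taxon64, Taxon66, Taxon8.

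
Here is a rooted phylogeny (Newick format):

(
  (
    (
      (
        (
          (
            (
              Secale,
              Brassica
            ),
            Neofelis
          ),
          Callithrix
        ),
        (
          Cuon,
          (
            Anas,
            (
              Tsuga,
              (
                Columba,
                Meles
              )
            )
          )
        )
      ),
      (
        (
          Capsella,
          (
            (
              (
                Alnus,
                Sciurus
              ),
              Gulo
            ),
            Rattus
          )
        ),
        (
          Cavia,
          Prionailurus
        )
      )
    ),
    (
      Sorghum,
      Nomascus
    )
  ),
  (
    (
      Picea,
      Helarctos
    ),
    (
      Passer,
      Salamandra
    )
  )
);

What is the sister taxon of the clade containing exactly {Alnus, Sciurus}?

Gulo

The clade containing exactly {Alnus, Sciurus} attaches to the tree at the node subtending ((Alnus,Sciurus),Gulo).
The other lineage descending from that same node — the sister group — is the single tip Gulo.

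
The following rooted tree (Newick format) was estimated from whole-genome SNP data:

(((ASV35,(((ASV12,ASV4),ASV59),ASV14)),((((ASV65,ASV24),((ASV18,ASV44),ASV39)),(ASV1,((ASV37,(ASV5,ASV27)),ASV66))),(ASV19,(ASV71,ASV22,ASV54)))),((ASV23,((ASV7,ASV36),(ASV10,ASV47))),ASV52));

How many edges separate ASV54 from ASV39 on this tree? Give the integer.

The MRCA of ASV54 and ASV39 is the node subtending ((((ASV65,ASV24),((ASV18,ASV44),ASV39)),(ASV1,((ASV37,(ASV5,ASV27)),ASV66))),(ASV19,(ASV71,ASV22,ASV54))).
From ASV54 up to that node: 3 branches. From ASV39 up to the same node: 4 branches. Total: 3 + 4 = 7.

7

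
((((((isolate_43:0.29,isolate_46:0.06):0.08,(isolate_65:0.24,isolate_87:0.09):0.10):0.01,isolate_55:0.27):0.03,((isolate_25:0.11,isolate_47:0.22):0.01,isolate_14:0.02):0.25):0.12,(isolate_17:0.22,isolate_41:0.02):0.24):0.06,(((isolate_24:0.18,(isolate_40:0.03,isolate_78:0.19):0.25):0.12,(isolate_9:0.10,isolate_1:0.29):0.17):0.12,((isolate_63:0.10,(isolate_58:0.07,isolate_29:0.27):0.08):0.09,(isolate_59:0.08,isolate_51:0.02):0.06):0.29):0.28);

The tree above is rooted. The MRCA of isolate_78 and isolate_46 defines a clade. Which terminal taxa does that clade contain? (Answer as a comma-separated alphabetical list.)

isolate_1, isolate_14, isolate_17, isolate_24, isolate_25, isolate_29, isolate_40, isolate_41, isolate_43, isolate_46, isolate_47, isolate_51, isolate_55, isolate_58, isolate_59, isolate_63, isolate_65, isolate_78, isolate_87, isolate_9

Tracing isolate_78: it sits inside (isolate_40,isolate_78).
Tracing isolate_46: it sits inside (isolate_43,isolate_46).
The smallest clade enclosing both is the whole tree (their MRCA is the root), so the answer is all 20 tips in alphabetical order.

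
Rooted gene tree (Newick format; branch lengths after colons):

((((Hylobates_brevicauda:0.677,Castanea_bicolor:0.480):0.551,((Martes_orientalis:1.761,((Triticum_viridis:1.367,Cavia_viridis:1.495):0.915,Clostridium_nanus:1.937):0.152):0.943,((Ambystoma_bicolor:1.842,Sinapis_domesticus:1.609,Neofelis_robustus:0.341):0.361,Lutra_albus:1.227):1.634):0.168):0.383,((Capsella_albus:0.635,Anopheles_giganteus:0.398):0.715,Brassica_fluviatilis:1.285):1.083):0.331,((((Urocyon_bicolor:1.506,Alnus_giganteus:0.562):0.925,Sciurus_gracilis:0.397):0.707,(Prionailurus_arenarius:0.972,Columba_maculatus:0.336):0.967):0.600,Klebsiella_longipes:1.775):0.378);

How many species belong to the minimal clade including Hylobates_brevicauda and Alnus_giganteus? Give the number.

The MRCA of Hylobates_brevicauda and Alnus_giganteus is the root, so the clade is the entire tree.
That clade contains 19 terminal taxa: Alnus_giganteus, Ambystoma_bicolor, Anopheles_giganteus, Brassica_fluviatilis, Capsella_albus, Castanea_bicolor, Cavia_viridis, Clostridium_nanus, Columba_maculatus, Hylobates_brevicauda, Klebsiella_longipes, Lutra_albus, Martes_orientalis, Neofelis_robustus, Prionailurus_arenarius, Sciurus_gracilis, Sinapis_domesticus, Triticum_viridis, Urocyon_bicolor.

19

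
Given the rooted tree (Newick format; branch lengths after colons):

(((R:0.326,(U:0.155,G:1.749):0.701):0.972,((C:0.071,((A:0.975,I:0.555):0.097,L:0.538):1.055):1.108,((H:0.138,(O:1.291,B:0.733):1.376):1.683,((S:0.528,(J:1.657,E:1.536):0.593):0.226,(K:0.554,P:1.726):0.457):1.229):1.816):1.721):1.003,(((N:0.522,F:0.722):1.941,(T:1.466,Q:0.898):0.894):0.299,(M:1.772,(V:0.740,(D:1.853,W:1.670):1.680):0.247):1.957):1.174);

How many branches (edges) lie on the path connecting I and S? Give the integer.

8

The MRCA of I and S is the node subtending ((C,((A,I),L)),((H,(O,B)),((S,(J,E)),(K,P)))).
From I up to that node: 4 branches. From S up to the same node: 4 branches. Total: 4 + 4 = 8.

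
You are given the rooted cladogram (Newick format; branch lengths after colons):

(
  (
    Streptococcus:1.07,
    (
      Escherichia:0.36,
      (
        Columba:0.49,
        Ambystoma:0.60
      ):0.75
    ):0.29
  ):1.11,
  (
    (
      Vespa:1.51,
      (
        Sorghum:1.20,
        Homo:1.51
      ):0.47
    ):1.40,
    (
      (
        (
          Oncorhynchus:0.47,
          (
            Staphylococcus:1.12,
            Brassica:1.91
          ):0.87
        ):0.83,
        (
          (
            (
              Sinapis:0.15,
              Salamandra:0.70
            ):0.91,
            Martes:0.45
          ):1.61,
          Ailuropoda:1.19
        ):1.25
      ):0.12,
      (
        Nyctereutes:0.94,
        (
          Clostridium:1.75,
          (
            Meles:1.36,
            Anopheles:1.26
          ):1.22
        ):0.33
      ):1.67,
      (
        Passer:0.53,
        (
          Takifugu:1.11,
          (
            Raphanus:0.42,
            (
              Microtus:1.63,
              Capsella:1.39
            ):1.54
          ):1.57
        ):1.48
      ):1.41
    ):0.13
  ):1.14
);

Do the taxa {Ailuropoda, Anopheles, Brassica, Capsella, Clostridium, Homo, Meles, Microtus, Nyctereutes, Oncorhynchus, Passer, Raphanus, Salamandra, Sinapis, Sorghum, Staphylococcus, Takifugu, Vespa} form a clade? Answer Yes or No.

The MRCA of the listed taxa subtends ((Vespa,(Sorghum,Homo)),(((Oncorhynchus,(Staphylococcus,Brassica)),(((Sinapis,Salamandra),Martes),Ailuropoda)),(Nyctereutes,(Clostridium,(Meles,Anopheles))),(Passer,(Takifugu,(Raphanus,(Microtus,Capsella)))))).
That clade also contains Martes, which is not in the proposed group, so the group is not monophyletic.

No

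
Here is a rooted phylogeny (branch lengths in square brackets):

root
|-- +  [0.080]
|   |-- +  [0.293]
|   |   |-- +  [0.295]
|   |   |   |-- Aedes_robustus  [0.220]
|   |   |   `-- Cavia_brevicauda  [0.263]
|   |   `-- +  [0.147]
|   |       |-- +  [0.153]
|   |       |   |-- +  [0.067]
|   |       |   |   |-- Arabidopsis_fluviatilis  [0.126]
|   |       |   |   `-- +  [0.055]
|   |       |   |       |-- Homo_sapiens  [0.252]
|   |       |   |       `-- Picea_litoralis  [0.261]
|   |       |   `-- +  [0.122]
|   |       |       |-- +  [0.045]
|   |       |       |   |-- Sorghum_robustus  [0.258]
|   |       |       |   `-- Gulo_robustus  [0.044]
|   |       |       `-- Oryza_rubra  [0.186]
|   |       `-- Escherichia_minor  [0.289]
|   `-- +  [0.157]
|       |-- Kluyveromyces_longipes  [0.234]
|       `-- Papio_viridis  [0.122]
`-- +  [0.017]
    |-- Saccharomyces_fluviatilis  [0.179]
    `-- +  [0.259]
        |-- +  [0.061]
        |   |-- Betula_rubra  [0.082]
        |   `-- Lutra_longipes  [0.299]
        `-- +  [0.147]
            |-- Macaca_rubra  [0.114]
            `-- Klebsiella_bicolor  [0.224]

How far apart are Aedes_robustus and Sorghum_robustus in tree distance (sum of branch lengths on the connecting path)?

The path runs Aedes_robustus → … → MRCA → … → Sorghum_robustus; the MRCA is the node subtending ((Aedes_robustus,Cavia_brevicauda),(((Arabidopsis_fluviatilis,(Homo_sapiens,Picea_litoralis)),((Sorghum_robustus,Gulo_robustus),Oryza_rubra)),Escherichia_minor)).
Branch lengths along that path: 0.220 + 0.295 + 0.147 + 0.153 + 0.122 + 0.045 + 0.258 = 1.240.

1.240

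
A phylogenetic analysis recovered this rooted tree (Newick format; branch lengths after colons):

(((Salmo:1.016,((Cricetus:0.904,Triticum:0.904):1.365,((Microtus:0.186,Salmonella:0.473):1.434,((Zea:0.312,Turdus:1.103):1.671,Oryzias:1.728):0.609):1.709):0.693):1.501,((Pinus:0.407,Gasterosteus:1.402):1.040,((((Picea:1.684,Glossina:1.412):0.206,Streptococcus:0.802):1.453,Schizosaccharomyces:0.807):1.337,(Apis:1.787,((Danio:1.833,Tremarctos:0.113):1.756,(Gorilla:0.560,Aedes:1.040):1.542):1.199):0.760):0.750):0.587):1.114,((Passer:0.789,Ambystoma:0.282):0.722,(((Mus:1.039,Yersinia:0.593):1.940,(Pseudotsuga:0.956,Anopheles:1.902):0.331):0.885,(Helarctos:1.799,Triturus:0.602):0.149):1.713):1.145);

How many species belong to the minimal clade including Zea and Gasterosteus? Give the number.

19

The MRCA of Zea and Gasterosteus is the node subtending ((Salmo,((Cricetus,Triticum),((Microtus,Salmonella),((Zea,Turdus),Oryzias)))),((Pinus,Gasterosteus),((((Picea,Glossina),Streptococcus),Schizosaccharomyces),(Apis,((Danio,Tremarctos),(Gorilla,Aedes)))))).
That clade contains 19 terminal taxa: Aedes, Apis, Cricetus, Danio, Gasterosteus, Glossina, Gorilla, Microtus, Oryzias, Picea, Pinus, Salmo, Salmonella, Schizosaccharomyces, Streptococcus, Tremarctos, Triticum, Turdus, Zea.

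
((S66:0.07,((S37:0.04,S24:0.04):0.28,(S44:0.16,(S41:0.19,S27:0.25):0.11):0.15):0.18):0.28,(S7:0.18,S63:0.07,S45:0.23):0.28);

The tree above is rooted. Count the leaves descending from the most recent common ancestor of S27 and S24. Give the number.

5

The MRCA of S27 and S24 is the node subtending ((S37,S24),(S44,(S41,S27))).
That clade contains 5 terminal taxa: S24, S27, S37, S41, S44.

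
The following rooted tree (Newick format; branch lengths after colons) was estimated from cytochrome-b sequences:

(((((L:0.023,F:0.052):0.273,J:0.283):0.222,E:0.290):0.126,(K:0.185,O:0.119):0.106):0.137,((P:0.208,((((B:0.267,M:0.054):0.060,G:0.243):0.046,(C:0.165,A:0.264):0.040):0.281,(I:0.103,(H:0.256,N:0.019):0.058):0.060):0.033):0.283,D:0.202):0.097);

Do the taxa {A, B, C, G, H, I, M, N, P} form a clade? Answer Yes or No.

Yes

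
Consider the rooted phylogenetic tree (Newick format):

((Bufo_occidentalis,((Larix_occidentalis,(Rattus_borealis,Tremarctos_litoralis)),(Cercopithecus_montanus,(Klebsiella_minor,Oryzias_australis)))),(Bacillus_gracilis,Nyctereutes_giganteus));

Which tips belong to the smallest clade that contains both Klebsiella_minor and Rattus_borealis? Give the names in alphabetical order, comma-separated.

Tracing Klebsiella_minor: it sits inside (Klebsiella_minor,Oryzias_australis).
Tracing Rattus_borealis: it sits inside (Rattus_borealis,Tremarctos_litoralis).
The smallest clade enclosing both is ((Larix_occidentalis,(Rattus_borealis,Tremarctos_litoralis)),(Cercopithecus_montanus,(Klebsiella_minor,Oryzias_australis))); the answer is its 6 terminal taxa in alphabetical order.

Cercopithecus_montanus, Klebsiella_minor, Larix_occidentalis, Oryzias_australis, Rattus_borealis, Tremarctos_litoralis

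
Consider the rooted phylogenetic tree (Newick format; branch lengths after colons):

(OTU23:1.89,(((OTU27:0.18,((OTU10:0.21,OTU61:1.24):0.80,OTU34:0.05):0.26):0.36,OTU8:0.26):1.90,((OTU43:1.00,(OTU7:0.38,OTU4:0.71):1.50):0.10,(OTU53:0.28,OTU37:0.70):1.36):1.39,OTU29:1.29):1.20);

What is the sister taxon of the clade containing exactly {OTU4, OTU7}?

OTU43

The clade containing exactly {OTU4, OTU7} attaches to the tree at the node subtending (OTU43,(OTU7,OTU4)).
The other lineage descending from that same node — the sister group — is the single tip OTU43.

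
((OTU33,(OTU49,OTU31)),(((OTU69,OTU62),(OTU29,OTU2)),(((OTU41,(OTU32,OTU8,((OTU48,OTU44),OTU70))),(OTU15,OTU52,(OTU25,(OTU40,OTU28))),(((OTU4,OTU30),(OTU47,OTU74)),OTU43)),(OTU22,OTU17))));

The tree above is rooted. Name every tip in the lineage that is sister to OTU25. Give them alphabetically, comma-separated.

OTU25 attaches to the tree at the node subtending (OTU25,(OTU40,OTU28)).
The other lineage descending from that same node — the sister group — is (OTU40,OTU28); its 2 tips in alphabetical order are the answer.

OTU28, OTU40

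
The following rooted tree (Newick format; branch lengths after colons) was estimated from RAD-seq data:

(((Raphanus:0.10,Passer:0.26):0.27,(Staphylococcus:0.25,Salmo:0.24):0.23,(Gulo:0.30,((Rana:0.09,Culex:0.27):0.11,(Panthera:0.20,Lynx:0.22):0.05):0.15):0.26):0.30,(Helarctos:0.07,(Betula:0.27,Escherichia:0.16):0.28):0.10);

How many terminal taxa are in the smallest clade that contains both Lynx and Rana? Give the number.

4

The MRCA of Lynx and Rana is the node subtending ((Rana,Culex),(Panthera,Lynx)).
That clade contains 4 terminal taxa: Culex, Lynx, Panthera, Rana.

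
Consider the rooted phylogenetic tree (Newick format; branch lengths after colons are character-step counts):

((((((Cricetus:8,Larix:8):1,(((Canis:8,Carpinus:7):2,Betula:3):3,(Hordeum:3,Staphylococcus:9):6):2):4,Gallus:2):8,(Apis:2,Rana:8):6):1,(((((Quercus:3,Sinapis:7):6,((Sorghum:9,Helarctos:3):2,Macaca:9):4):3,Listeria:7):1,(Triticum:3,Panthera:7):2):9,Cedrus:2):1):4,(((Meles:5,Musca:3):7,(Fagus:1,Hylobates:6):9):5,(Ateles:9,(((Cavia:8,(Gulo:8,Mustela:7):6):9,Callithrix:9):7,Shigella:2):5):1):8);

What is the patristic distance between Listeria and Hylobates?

The path runs Listeria → … → MRCA → … → Hylobates; the MRCA is the root of the tree.
Branch lengths along that path: 7 + 1 + 9 + 1 + 4 + 8 + 5 + 9 + 6 = 50.

50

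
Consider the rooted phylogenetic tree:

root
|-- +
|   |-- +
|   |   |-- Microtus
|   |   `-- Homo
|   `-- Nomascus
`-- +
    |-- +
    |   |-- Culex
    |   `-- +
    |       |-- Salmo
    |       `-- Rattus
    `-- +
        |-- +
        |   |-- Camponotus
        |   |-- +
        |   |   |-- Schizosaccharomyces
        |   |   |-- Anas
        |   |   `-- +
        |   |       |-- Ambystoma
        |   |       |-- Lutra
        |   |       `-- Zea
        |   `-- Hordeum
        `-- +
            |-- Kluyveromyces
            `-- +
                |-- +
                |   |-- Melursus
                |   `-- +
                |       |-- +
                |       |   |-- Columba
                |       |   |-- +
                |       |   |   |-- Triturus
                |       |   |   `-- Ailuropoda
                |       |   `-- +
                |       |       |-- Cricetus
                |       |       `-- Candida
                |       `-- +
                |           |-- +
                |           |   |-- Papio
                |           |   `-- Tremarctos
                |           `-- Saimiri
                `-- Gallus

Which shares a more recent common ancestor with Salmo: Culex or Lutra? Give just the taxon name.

The MRCA of Salmo and Culex subtends (Culex,(Salmo,Rattus)) (3 taxa).
The MRCA of Salmo and Lutra subtends ((Culex,(Salmo,Rattus)),((Camponotus,(Schizosaccharomyces,Anas,(Ambystoma,Lutra,Zea)),Hordeum),(Kluyveromyces,((Melursus,((Columba,(Triturus,Ailuropoda),(Cricetus,Candida)),((Papio,Tremarctos),Saimiri))),Gallus)))) (21 taxa).
The first is nested inside the second, so Salmo shares a more recent common ancestor with Culex.

Culex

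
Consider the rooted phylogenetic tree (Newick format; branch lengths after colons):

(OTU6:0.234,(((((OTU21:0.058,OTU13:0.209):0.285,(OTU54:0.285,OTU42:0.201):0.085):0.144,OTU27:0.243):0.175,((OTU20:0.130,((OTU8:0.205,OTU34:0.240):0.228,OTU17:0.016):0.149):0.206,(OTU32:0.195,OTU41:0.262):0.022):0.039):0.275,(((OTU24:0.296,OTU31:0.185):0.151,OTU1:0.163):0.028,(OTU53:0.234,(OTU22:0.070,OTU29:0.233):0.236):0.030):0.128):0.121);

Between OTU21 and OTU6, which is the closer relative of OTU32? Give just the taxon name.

OTU21

The MRCA of OTU32 and OTU21 subtends ((((OTU21,OTU13),(OTU54,OTU42)),OTU27),((OTU20,((OTU8,OTU34),OTU17)),(OTU32,OTU41))) (11 taxa).
The MRCA of OTU32 and OTU6 is the root, subtending the entire tree (18 taxa).
The first is nested inside the second, so OTU32 shares a more recent common ancestor with OTU21.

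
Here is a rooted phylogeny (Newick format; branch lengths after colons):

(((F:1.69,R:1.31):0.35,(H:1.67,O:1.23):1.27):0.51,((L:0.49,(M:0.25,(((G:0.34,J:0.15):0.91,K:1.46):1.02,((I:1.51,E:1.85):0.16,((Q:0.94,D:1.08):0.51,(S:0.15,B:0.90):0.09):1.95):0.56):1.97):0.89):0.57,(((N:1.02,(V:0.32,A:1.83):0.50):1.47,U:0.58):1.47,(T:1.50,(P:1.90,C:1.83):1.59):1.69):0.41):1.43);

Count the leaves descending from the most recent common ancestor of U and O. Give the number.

22

The MRCA of U and O is the root, so the clade is the entire tree.
That clade contains 22 terminal taxa: A, B, C, D, E, F, G, H, I, J, K, L, M, N, O, P, Q, R, S, T, U, V.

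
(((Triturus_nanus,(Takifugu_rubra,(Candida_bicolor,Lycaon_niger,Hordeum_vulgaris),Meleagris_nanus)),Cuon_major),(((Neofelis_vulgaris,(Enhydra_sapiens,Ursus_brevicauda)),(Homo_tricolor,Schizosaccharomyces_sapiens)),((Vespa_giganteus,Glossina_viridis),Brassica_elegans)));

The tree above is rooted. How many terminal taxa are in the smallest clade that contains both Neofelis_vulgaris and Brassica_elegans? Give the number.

8

The MRCA of Neofelis_vulgaris and Brassica_elegans is the node subtending (((Neofelis_vulgaris,(Enhydra_sapiens,Ursus_brevicauda)),(Homo_tricolor,Schizosaccharomyces_sapiens)),((Vespa_giganteus,Glossina_viridis),Brassica_elegans)).
That clade contains 8 terminal taxa: Brassica_elegans, Enhydra_sapiens, Glossina_viridis, Homo_tricolor, Neofelis_vulgaris, Schizosaccharomyces_sapiens, Ursus_brevicauda, Vespa_giganteus.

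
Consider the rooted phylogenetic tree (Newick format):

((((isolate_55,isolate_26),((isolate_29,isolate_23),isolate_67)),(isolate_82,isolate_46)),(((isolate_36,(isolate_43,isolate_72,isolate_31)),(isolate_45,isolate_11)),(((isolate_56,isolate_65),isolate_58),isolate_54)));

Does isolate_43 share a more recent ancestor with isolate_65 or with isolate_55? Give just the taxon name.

The MRCA of isolate_43 and isolate_65 subtends (((isolate_36,(isolate_43,isolate_72,isolate_31)),(isolate_45,isolate_11)),(((isolate_56,isolate_65),isolate_58),isolate_54)) (10 taxa).
The MRCA of isolate_43 and isolate_55 is the root, subtending the entire tree (17 taxa).
The first is nested inside the second, so isolate_43 shares a more recent common ancestor with isolate_65.

isolate_65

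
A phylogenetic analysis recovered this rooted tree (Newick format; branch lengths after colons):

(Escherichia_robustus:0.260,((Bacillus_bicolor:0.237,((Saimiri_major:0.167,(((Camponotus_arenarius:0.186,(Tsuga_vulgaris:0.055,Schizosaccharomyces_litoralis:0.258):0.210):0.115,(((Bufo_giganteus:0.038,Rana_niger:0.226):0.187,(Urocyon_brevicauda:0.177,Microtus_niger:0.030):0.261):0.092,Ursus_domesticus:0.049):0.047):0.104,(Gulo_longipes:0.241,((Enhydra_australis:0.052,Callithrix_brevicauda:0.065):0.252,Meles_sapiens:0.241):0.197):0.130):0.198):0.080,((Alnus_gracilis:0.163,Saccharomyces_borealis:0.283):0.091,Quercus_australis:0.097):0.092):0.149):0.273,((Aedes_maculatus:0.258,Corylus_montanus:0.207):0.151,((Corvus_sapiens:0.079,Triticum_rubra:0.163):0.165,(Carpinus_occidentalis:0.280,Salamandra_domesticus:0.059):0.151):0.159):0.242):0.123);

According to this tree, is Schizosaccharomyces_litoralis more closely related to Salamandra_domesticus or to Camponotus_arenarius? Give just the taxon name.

Camponotus_arenarius

The MRCA of Schizosaccharomyces_litoralis and Camponotus_arenarius subtends (Camponotus_arenarius,(Tsuga_vulgaris,Schizosaccharomyces_litoralis)) (3 taxa).
The MRCA of Schizosaccharomyces_litoralis and Salamandra_domesticus subtends ((Bacillus_bicolor,((Saimiri_major,(((Camponotus_arenarius,(Tsuga_vulgaris,Schizosaccharomyces_litoralis)),(((Bufo_giganteus,Rana_niger),(Urocyon_brevicauda,Microtus_niger)),Ursus_domesticus)),(Gulo_longipes,((Enhydra_australis,Callithrix_brevicauda),Meles_sapiens)))),((Alnus_gracilis,Saccharomyces_borealis),Quercus_australis))),((Aedes_maculatus,Corylus_montanus),((Corvus_sapiens,Triticum_rubra),(Carpinus_occidentalis,Salamandra_domesticus)))) (23 taxa).
The first is nested inside the second, so Schizosaccharomyces_litoralis shares a more recent common ancestor with Camponotus_arenarius.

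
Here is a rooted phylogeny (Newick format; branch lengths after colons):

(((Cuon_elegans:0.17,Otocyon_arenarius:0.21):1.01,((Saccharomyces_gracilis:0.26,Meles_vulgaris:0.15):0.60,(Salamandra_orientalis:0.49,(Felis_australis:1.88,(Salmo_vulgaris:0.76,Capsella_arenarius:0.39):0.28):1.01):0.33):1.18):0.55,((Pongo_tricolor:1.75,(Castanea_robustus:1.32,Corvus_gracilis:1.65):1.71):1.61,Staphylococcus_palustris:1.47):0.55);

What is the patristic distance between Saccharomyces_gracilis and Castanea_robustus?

7.78

The path runs Saccharomyces_gracilis → … → MRCA → … → Castanea_robustus; the MRCA is the root of the tree.
Branch lengths along that path: 0.26 + 0.60 + 1.18 + 0.55 + 0.55 + 1.61 + 1.71 + 1.32 = 7.78.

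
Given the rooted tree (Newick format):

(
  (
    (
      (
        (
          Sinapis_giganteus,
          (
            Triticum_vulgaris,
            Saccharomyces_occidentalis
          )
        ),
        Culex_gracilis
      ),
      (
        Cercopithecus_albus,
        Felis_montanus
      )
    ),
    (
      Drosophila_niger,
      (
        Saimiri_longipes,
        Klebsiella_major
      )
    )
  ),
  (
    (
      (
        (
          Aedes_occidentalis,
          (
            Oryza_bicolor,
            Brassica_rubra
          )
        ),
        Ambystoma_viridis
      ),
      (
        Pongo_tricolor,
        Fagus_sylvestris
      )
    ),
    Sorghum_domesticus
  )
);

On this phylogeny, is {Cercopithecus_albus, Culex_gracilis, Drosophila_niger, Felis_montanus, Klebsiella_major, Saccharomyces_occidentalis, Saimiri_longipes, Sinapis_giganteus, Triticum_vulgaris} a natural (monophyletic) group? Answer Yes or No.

Yes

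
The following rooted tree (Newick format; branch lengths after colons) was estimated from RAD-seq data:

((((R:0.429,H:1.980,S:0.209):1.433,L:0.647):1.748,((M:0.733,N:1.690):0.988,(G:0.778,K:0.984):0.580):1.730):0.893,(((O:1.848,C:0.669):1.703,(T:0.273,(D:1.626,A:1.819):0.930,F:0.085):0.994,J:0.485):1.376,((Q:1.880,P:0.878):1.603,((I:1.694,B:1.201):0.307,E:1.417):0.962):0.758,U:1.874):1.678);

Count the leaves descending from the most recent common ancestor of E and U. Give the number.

13

The MRCA of E and U is the node subtending (((O,C),(T,(D,A),F),J),((Q,P),((I,B),E)),U).
That clade contains 13 terminal taxa: A, B, C, D, E, F, I, J, O, P, Q, T, U.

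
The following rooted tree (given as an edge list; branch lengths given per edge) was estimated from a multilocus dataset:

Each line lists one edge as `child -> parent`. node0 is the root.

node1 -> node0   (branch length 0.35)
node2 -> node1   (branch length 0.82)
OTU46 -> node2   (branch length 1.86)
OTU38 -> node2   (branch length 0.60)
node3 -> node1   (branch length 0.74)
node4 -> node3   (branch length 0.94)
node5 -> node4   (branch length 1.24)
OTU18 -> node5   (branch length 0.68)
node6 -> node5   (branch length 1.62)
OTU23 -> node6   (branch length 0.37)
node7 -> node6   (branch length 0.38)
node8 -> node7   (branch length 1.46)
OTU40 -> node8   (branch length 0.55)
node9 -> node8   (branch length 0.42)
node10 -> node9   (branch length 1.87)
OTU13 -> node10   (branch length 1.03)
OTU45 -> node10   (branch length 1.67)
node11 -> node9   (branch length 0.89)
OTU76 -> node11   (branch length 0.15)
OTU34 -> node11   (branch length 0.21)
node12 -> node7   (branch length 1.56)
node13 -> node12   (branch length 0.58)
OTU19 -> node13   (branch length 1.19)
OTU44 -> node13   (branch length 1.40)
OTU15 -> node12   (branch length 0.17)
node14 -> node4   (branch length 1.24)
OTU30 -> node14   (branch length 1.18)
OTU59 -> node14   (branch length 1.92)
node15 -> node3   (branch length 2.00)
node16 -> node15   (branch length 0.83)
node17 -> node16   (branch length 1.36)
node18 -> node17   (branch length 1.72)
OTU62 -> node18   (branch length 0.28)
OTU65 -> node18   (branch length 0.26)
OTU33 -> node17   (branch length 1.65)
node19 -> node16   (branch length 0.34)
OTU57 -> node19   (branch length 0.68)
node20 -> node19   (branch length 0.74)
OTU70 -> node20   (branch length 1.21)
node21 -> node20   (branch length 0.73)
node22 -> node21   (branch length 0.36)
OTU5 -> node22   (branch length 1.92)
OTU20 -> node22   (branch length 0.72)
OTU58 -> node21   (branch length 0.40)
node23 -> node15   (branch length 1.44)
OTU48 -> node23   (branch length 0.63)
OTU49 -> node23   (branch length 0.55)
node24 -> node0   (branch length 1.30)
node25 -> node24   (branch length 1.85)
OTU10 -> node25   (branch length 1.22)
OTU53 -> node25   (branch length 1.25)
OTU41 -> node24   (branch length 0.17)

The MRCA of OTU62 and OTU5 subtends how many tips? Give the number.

The MRCA of OTU62 and OTU5 is the node subtending (((OTU62,OTU65),OTU33),(OTU57,(OTU70,((OTU5,OTU20),OTU58)))).
That clade contains 8 terminal taxa: OTU20, OTU33, OTU5, OTU57, OTU58, OTU62, OTU65, OTU70.

8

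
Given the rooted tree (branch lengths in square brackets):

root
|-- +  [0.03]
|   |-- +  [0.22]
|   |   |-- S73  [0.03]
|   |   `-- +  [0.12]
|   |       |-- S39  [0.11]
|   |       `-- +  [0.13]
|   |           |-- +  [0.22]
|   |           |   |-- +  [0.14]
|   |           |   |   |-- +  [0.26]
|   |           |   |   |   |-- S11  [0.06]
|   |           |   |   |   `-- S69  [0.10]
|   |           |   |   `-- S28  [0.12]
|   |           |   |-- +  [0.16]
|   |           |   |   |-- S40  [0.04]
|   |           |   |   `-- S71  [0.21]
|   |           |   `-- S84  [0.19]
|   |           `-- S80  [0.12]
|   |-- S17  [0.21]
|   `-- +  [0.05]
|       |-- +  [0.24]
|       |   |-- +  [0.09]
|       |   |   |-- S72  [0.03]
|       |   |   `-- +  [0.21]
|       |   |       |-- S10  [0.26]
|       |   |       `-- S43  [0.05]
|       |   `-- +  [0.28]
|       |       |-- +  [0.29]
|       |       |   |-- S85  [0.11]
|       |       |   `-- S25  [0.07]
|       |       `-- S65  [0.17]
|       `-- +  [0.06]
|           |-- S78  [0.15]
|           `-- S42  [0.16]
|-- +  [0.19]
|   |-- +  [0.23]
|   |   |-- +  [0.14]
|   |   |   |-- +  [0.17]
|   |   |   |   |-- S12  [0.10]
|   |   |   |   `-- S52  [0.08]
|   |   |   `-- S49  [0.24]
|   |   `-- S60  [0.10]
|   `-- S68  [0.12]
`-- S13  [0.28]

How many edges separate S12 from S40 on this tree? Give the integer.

12

The MRCA of S12 and S40 is the root of the tree.
From S12 up to that node: 5 branches. From S40 up to the same node: 7 branches. Total: 5 + 7 = 12.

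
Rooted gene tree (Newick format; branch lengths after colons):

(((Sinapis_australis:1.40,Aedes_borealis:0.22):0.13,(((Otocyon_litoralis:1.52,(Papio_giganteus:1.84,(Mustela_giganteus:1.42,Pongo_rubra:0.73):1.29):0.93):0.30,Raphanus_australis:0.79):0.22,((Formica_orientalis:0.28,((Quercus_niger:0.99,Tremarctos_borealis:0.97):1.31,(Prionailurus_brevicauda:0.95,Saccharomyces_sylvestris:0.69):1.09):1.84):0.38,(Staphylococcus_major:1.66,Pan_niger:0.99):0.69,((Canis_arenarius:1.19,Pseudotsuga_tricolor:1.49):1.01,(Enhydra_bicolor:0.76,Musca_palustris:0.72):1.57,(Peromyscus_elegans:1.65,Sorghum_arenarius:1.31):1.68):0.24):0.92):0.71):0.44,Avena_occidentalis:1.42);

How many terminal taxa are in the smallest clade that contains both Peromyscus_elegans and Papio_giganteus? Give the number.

The MRCA of Peromyscus_elegans and Papio_giganteus is the node subtending (((Otocyon_litoralis,(Papio_giganteus,(Mustela_giganteus,Pongo_rubra))),Raphanus_australis),((Formica_orientalis,((Quercus_niger,Tremarctos_borealis),(Prionailurus_brevicauda,Saccharomyces_sylvestris))),(Staphylococcus_major,Pan_niger),((Canis_arenarius,Pseudotsuga_tricolor),(Enhydra_bicolor,Musca_palustris),(Peromyscus_elegans,Sorghum_arenarius)))).
That clade contains 18 terminal taxa: Canis_arenarius, Enhydra_bicolor, Formica_orientalis, Musca_palustris, Mustela_giganteus, Otocyon_litoralis, Pan_niger, Papio_giganteus, Peromyscus_elegans, Pongo_rubra, Prionailurus_brevicauda, Pseudotsuga_tricolor, Quercus_niger, Raphanus_australis, Saccharomyces_sylvestris, Sorghum_arenarius, Staphylococcus_major, Tremarctos_borealis.

18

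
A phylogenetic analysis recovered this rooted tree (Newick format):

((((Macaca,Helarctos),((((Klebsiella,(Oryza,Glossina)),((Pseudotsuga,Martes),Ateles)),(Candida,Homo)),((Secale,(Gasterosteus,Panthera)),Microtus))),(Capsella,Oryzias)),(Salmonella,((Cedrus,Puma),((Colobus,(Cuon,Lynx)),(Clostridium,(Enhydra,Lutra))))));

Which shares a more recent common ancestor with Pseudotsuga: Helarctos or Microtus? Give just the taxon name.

Microtus

The MRCA of Pseudotsuga and Microtus subtends ((((Klebsiella,(Oryza,Glossina)),((Pseudotsuga,Martes),Ateles)),(Candida,Homo)),((Secale,(Gasterosteus,Panthera)),Microtus)) (12 taxa).
The MRCA of Pseudotsuga and Helarctos subtends ((Macaca,Helarctos),((((Klebsiella,(Oryza,Glossina)),((Pseudotsuga,Martes),Ateles)),(Candida,Homo)),((Secale,(Gasterosteus,Panthera)),Microtus))) (14 taxa).
The first is nested inside the second, so Pseudotsuga shares a more recent common ancestor with Microtus.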